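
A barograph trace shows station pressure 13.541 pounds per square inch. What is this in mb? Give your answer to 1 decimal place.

1 psi = 68.9476 mb, so 13.541 × 68.9476 = 933.6 mb.

933.6 mb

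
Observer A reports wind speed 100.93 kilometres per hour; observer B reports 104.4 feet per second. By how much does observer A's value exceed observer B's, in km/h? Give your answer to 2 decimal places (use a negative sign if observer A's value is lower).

observer B: 104.4 ft/s = 114.5560 km/h.
Difference: 100.9300 − 114.5560 = -13.63 km/h.

-13.63 km/h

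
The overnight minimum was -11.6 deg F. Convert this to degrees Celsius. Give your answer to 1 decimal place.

°C = (°F − 32) × 5/9 = (-11.6 − 32) / 1.8 = -24.2 °C.

-24.2 °C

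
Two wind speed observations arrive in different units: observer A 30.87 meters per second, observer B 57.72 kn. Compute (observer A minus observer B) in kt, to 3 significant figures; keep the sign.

observer A: 30.87 m/s = 60.0065 kt.
Difference: 60.0065 − 57.7200 = 2.29 kt.

2.29 kt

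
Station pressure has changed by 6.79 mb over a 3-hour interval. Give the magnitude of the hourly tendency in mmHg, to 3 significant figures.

1.70 mmHg per hour

6.79 mb / 3 h × 0.750062 mmHg/mb = 1.70 mmHg/h.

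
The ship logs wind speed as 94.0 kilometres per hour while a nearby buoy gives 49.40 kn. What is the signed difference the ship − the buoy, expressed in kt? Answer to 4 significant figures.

1.356 kt

the ship: 94.0 km/h = 50.75594 kt.
Difference: 50.75594 − 49.40000 = 1.356 kt.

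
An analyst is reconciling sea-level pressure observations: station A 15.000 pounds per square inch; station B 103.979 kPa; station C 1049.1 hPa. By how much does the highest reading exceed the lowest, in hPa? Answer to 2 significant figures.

station A: 15.000 psi = 1034.21 hPa.
station B: 103.979 kPa = 1039.79 hPa.
Spread: 1049.10 − 1034.21 = 15 hPa.

15 hPa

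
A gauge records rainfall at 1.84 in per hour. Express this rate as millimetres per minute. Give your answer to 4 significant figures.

0.7789 mm/minute

1.84 in/hour × 25.4 mm/in × 0.0166667 hour/minute = 0.7789 mm/minute.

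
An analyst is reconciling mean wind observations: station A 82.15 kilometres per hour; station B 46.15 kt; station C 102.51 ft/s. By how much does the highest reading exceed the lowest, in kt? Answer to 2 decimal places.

station A: 82.15 km/h = 44.3575 kt.
station C: 102.51 ft/s = 60.7355 kt.
Spread: 60.7355 − 44.3575 = 16.38 kt.

16.38 kt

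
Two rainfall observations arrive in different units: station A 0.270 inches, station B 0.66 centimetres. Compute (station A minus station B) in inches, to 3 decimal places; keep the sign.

0.010 in

station B: 0.66 cm = 0.25984 in.
Difference: 0.27000 − 0.25984 = 0.010 in.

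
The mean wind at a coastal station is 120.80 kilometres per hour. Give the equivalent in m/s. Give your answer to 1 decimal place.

1 km/h = 0.277778 m/s, so 120.80 × 0.277778 = 33.6 m/s.

33.6 m/s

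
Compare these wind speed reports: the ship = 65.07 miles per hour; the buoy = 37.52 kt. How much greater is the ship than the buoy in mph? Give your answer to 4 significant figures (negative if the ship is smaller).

the buoy: 37.52 kt = 43.1772 mph.
Difference: 65.0700 − 43.1772 = 21.89 mph.

21.89 mph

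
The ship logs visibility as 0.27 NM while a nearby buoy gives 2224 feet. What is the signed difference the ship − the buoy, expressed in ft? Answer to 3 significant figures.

the ship: 0.27 nmi = 1640.55 ft.
Difference: 1640.55 − 2224.00 = -583 ft.

-583 ft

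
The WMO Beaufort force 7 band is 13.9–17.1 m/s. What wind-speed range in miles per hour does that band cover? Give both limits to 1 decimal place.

13.9–17.1 m/s × 2.237 = 31.1–38.3 mph.

31.1 to 38.3 mph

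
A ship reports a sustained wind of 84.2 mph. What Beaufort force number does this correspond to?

Beaufort force 12

84.2 mph = 37.6 m/s, which is Beaufort 12 (hurricane force, ≥32.7 m/s).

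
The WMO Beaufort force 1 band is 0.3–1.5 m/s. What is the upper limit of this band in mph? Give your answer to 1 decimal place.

0.3–1.5 m/s × 2.237 = 0.7–3.4 mph.

3.4 mph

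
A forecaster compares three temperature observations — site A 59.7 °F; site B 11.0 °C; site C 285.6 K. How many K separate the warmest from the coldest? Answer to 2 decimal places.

site A: 59.7 °F = 15.389 °C.
site C: 285.6 K = 12.450 °C.
Spread: 15.389 − 11.000 = 4.389 °C.

4.39 K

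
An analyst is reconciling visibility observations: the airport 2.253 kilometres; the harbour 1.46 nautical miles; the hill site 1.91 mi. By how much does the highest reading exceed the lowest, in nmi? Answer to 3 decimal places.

the airport: 2.253 km = 1.21652 nmi.
the hill site: 1.91 SM = 1.65974 nmi.
Spread: 1.65974 − 1.21652 = 0.443 nmi.

0.443 nmi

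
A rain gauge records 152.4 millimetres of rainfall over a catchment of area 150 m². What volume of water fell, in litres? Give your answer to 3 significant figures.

1 mm over 1 m² is 1 L, so volume = 152.4 × 150 = 22860 L ≈ 22900 L.

22900 litres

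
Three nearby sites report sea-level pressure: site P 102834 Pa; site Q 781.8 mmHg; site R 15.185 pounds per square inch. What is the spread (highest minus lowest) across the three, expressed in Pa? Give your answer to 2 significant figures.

site Q: 781.8 mmHg = 104231.44 Pa.
site R: 15.185 psi = 104696.89 Pa.
Spread: 104696.89 − 102834.00 = 1900 Pa.

1900 Pa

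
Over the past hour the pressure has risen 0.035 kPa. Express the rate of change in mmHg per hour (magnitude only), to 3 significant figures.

0.263 mmHg per hour

0.035 kPa / 1 h × 7.50062 mmHg/kPa = 0.263 mmHg/h.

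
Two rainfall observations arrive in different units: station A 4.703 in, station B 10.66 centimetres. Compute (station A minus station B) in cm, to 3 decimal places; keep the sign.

station A: 4.703 in = 11.94562 cm.
Difference: 11.94562 − 10.66000 = 1.286 cm.

1.286 cm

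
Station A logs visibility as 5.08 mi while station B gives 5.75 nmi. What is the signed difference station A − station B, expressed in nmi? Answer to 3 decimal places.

station A: 5.08 SM = 4.41440 nmi.
Difference: 4.41440 − 5.75000 = -1.336 nmi.

-1.336 nmi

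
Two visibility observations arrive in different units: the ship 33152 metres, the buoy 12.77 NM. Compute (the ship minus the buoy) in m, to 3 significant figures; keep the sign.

the buoy: 12.77 nmi = 23650.04 m.
Difference: 33152.00 − 23650.04 = 9500 m.

9500 m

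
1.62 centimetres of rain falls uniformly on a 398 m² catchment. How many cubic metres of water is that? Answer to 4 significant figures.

Depth: 1.62 cm × 10 = 16.2 mm.
1 mm over 1 m² is 1 L, so volume = 16.2 × 398 = 6447.6 L = 6.448 m³.

6.448 cubic metres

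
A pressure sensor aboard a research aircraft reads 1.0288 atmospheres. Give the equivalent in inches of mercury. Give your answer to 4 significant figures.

1 atm = 29.9213 inHg, so 1.0288 × 29.9213 = 30.78 inHg.

30.78 inHg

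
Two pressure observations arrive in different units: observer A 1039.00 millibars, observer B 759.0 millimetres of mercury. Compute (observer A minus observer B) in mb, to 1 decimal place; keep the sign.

observer B: 759.0 mmHg = 1011.917 mb.
Difference: 1039.000 − 1011.917 = 27.1 mb.

27.1 mb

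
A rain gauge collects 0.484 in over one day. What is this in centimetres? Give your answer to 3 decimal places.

1 in = 2.54 cm, so 0.484 × 2.54 = 1.229 cm.

1.229 cm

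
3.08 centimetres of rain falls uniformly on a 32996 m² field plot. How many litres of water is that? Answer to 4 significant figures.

Depth: 3.08 cm × 10 = 30.8 mm.
1 mm over 1 m² is 1 L, so volume = 30.8 × 32996 = 1016276.8 L ≈ 1016000 L.

1016000 litres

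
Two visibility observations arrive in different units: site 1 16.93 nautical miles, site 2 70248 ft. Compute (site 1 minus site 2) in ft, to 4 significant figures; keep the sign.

32620 ft

site 1: 16.93 nmi = 102868.64 ft.
Difference: 102868.64 − 70248.00 = 32620 ft.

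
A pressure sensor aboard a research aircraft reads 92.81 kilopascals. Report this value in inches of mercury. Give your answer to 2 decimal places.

1 kPa = 0.2953 inHg, so 92.81 × 0.2953 = 27.41 inHg.

27.41 inHg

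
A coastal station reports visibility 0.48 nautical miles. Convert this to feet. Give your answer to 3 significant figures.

1 nmi = 6076.12 ft, so 0.48 × 6076.12 = 2920 ft.

2920 ft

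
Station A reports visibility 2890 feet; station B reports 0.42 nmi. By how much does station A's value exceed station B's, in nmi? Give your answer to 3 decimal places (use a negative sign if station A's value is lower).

station A: 2890 ft = 0.47563 nmi.
Difference: 0.47563 − 0.42000 = 0.056 nmi.

0.056 nmi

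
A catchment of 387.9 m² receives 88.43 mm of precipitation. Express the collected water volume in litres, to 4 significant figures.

1 mm over 1 m² is 1 L, so volume = 88.43 × 387.9 = 34301.997 L ≈ 34300 L.

34300 litres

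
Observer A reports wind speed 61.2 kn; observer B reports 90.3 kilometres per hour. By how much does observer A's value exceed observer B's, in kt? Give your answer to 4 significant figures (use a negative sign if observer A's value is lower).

12.44 kt

observer B: 90.3 km/h = 48.7581 kt.
Difference: 61.2000 − 48.7581 = 12.44 kt.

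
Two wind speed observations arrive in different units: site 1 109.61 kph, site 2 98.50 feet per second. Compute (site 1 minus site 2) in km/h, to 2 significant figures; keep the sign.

1.5 km/h

site 2: 98.50 ft/s = 108.082 km/h.
Difference: 109.610 − 108.082 = 1.5 km/h.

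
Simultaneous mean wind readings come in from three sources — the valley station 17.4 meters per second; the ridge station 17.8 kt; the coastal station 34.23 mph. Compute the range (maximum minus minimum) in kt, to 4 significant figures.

the valley station: 17.4 m/s = 33.8229 kt.
the coastal station: 34.23 mph = 29.7451 kt.
Spread: 33.8229 − 17.8000 = 16.02 kt.

16.02 kt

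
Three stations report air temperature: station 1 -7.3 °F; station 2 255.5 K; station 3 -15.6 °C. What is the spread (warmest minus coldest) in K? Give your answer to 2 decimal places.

6.23 K

station 1: -7.3 °F = -21.833 °C.
station 2: 255.5 K = -17.650 °C.
Spread: (-15.600) − (-21.833) = 6.233 °C.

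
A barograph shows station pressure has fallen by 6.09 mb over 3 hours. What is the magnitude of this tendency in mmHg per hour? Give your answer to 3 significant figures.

6.09 mb / 3 h × 0.750062 mmHg/mb = 1.52 mmHg/h.

1.52 mmHg per hour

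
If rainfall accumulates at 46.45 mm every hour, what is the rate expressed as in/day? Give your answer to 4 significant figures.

46.45 mm/hour × 0.0393701 in/mm × 24 hour/day = 43.89 in/day.

43.89 in/day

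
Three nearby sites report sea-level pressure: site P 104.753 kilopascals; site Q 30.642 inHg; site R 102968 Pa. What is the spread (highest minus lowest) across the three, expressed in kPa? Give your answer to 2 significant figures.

1.8 kPa

site Q: 30.642 inHg = 103.766 kPa.
site R: 102968 Pa = 102.968 kPa.
Spread: 104.753 − 102.968 = 1.8 kPa.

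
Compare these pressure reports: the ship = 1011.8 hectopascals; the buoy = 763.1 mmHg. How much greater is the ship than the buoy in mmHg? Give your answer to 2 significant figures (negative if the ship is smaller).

-4.2 mmHg

the ship: 1011.8 hPa = 758.912 mmHg.
Difference: 758.912 − 763.100 = -4.2 mmHg.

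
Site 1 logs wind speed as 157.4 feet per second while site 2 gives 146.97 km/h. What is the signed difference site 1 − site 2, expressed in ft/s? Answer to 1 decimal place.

site 2: 146.97 km/h = 133.940 ft/s.
Difference: 157.400 − 133.940 = 23.5 ft/s.

23.5 ft/s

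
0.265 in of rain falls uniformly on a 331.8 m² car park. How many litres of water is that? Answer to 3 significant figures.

2230 litres

Depth: 0.265 in × 25.4 = 6.731 mm.
1 mm over 1 m² is 1 L, so volume = 6.731 × 331.8 = 2233.3458 L ≈ 2230 L.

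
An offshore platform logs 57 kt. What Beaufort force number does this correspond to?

Beaufort force 11

57 kt lies in the Beaufort 11 band (violent storm, 56–63 kt).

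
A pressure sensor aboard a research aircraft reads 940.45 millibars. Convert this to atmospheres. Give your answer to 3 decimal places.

0.928 atm

1 mb = 0.000986923 atm, so 940.45 × 0.000986923 = 0.928 atm.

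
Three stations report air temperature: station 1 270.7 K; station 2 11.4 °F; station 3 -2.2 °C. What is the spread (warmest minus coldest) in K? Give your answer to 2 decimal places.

station 1: 270.7 K = -2.450 °C.
station 2: 11.4 °F = -11.444 °C.
Spread: (-2.200) − (-11.444) = 9.244 °C.

9.24 K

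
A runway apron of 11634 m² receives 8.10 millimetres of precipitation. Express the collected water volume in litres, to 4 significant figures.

94240 litres

1 mm over 1 m² is 1 L, so volume = 8.1 × 11634 = 94235.4 L ≈ 94240 L.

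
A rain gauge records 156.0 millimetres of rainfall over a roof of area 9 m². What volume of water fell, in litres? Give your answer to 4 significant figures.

1404 litres

1 mm over 1 m² is 1 L, so volume = 156 × 9 = 1404 L.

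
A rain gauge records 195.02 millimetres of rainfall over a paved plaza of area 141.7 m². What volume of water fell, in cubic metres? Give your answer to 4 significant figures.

1 mm over 1 m² is 1 L, so volume = 195.02 × 141.7 = 27634.334 L = 27.63 m³.

27.63 cubic metres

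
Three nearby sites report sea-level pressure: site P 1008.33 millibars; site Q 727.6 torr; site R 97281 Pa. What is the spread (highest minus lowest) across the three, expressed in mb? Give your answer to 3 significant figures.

38.3 mb

site Q: 727.6 mmHg = 970.054 mb.
site R: 97281 Pa = 972.810 mb.
Spread: 1008.330 − 970.054 = 38.3 mb.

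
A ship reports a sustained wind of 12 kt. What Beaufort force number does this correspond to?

12 kt lies in the Beaufort 4 band (moderate breeze, 11–16 kt).

Beaufort force 4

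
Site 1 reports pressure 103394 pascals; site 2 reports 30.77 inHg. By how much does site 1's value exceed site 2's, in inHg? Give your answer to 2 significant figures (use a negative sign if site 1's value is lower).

-0.24 inHg

site 1: 103394 Pa = 30.5322 inHg.
Difference: 30.5322 − 30.7700 = -0.24 inHg.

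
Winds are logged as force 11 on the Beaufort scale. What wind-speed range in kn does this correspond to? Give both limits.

56 to 63 kt

Beaufort 11 (violent storm) spans 56–63 knots.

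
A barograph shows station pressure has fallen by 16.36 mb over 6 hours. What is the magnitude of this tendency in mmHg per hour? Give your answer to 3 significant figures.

2.05 mmHg per hour

16.36 mb / 6 h × 0.750062 mmHg/mb = 2.05 mmHg/h.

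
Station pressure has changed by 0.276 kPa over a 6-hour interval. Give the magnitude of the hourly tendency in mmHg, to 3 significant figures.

0.345 mmHg per hour

0.276 kPa / 6 h × 7.50062 mmHg/kPa = 0.345 mmHg/h.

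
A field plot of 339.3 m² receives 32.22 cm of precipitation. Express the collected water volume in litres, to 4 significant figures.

109300 litres

Depth: 32.22 cm × 10 = 322.2 mm.
1 mm over 1 m² is 1 L, so volume = 322.2 × 339.3 = 109322.46 L ≈ 109300 L.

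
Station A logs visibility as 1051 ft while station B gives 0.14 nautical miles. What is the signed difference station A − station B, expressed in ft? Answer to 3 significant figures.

200 ft

station B: 0.14 nmi = 850.66 ft.
Difference: 1051.00 − 850.66 = 200 ft.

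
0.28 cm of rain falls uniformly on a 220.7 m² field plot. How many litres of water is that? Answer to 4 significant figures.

Depth: 0.28 cm × 10 = 2.8 mm.
1 mm over 1 m² is 1 L, so volume = 2.8 × 220.7 = 617.96 L ≈ 618.0 L.

618.0 litres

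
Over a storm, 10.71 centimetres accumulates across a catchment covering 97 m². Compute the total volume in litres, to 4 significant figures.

Depth: 10.71 cm × 10 = 107.1 mm.
1 mm over 1 m² is 1 L, so volume = 107.1 × 97 = 10388.7 L ≈ 10390 L.

10390 litres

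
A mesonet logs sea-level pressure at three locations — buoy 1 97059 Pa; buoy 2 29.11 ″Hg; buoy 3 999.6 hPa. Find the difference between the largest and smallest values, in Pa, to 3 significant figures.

2900 Pa

buoy 2: 29.11 inHg = 98577.78 Pa.
buoy 3: 999.6 hPa = 99960.00 Pa.
Spread: 99960.00 − 97059.00 = 2900 Pa.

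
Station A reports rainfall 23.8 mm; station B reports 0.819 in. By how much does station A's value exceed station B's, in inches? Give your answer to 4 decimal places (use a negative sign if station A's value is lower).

station A: 23.8 mm = 0.937008 in.
Difference: 0.937008 − 0.819000 = 0.1180 in.

0.1180 in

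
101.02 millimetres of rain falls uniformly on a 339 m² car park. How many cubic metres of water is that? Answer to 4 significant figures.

34.25 cubic metres

1 mm over 1 m² is 1 L, so volume = 101.02 × 339 = 34245.78 L = 34.25 m³.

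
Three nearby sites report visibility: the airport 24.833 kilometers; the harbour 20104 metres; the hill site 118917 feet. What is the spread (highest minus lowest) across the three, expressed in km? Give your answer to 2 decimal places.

the harbour: 20104 m = 20.1040 km.
the hill site: 118917 ft = 36.2459 km.
Spread: 36.2459 − 20.1040 = 16.14 km.

16.14 km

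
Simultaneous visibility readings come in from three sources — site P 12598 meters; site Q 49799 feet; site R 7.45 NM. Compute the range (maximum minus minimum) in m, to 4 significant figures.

2581 m

site Q: 49799 ft = 15178.74 m.
site R: 7.45 nmi = 13797.40 m.
Spread: 15178.74 − 12598.00 = 2581 m.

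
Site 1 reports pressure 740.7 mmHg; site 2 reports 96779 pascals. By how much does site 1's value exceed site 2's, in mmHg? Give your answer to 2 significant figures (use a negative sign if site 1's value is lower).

15 mmHg

site 2: 96779 Pa = 725.90 mmHg.
Difference: 740.70 − 725.90 = 15 mmHg.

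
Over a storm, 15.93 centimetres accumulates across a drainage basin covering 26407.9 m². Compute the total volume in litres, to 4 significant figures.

4207000 litres

Depth: 15.93 cm × 10 = 159.3 mm.
1 mm over 1 m² is 1 L, so volume = 159.3 × 26407.9 = 4206778.5 L ≈ 4207000 L.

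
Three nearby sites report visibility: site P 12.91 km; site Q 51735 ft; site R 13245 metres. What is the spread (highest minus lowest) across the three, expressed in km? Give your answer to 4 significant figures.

site Q: 51735 ft = 15.76883 km.
site R: 13245 m = 13.24500 km.
Spread: 15.76883 − 12.91000 = 2.859 km.

2.859 km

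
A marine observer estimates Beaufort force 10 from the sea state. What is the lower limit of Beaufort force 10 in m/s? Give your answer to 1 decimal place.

24.5 m/s

Beaufort 10 (storm) spans 24.5–28.4 m/s.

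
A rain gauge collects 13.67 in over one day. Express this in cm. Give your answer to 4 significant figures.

1 in = 2.54 cm, so 13.67 × 2.54 = 34.72 cm.

34.72 cm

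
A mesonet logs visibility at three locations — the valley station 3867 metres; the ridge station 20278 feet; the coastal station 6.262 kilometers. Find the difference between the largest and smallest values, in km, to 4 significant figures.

the valley station: 3867 m = 3.86700 km.
the ridge station: 20278 ft = 6.18073 km.
Spread: 6.26200 − 3.86700 = 2.395 km.

2.395 km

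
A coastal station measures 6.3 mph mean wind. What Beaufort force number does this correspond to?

6.3 mph = 2.8 m/s, which is Beaufort 2 (light breeze, 1.6–3.3 m/s).

Beaufort force 2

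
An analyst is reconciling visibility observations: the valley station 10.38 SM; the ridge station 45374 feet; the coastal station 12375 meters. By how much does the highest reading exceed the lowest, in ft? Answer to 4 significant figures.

14210 ft

the valley station: 10.38 SM = 54806.40 ft.
the coastal station: 12375 m = 40600.39 ft.
Spread: 54806.40 − 40600.39 = 14210 ft.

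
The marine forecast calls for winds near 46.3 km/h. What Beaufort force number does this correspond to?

46.3 km/h = 12.9 m/s, which is Beaufort 6 (strong breeze, 10.8–13.8 m/s).

Beaufort force 6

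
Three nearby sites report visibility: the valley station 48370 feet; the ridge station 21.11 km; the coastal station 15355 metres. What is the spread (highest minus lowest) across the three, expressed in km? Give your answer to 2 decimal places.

6.37 km

the valley station: 48370 ft = 14.7432 km.
the coastal station: 15355 m = 15.3550 km.
Spread: 21.1100 − 14.7432 = 6.37 km.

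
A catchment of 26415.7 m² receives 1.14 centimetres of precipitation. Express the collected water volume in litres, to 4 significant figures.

Depth: 1.14 cm × 10 = 11.4 mm.
1 mm over 1 m² is 1 L, so volume = 11.4 × 26415.7 = 301138.98 L ≈ 301100 L.

301100 litres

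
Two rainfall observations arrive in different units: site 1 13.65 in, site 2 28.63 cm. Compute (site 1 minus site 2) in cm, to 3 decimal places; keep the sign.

6.041 cm

site 1: 13.65 in = 34.67100 cm.
Difference: 34.67100 − 28.63000 = 6.041 cm.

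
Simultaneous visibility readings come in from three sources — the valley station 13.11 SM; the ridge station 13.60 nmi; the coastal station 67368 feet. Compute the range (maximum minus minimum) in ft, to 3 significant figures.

15300 ft

the valley station: 13.11 SM = 69220.80 ft.
the ridge station: 13.60 nmi = 82635.17 ft.
Spread: 82635.17 − 67368.00 = 15300 ft.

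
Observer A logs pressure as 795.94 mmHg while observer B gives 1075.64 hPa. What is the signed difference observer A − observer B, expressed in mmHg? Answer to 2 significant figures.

observer B: 1075.64 hPa = 806.80 mmHg.
Difference: 795.94 − 806.80 = -11 mmHg.

-11 mmHg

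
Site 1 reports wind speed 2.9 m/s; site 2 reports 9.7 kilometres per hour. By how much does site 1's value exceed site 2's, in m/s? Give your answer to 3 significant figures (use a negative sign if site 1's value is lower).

site 2: 9.7 km/h = 2.69444 m/s.
Difference: 2.90000 − 2.69444 = 0.206 m/s.

0.206 m/s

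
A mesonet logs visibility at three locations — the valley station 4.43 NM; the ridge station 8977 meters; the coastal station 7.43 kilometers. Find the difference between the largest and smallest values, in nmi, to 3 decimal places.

0.835 nmi

the ridge station: 8977 m = 4.84719 nmi.
the coastal station: 7.43 km = 4.01188 nmi.
Spread: 4.84719 − 4.01188 = 0.835 nmi.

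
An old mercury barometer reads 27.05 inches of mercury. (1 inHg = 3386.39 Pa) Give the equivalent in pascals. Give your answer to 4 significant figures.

1 inHg = 3386.39 Pa, so 27.05 × 3386.39 = 91600 Pa.

91600 Pa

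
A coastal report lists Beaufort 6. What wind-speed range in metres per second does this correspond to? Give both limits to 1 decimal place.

Beaufort 6 (strong breeze) spans 10.8–13.8 m/s.

10.8 to 13.8 m/s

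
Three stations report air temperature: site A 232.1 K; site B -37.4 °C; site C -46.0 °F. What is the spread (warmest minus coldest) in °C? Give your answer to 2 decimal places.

site A: 232.1 K = -41.050 °C.
site C: -46.0 °F = -43.333 °C.
Spread: (-37.400) − (-43.333) = 5.933 °C.

5.93 °C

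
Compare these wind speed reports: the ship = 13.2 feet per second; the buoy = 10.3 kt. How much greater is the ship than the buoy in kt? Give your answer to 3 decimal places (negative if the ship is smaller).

-2.479 kt

the ship: 13.2 ft/s = 7.82079 kt.
Difference: 7.82079 − 10.30000 = -2.479 kt.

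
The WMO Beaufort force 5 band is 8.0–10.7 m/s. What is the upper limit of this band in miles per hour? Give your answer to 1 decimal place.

23.9 mph

8.0–10.7 m/s × 2.237 = 17.9–23.9 mph.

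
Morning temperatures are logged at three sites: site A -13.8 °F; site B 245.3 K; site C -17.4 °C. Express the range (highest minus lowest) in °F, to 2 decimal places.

site A: -13.8 °F = -25.444 °C.
site B: 245.3 K = -27.850 °C.
Spread: (-17.400) − (-27.850) = 10.450 °C = 18.81 °F.

18.81 °F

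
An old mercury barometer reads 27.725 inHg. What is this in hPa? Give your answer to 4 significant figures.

938.9 hPa

1 inHg = 33.8639 hPa, so 27.725 × 33.8639 = 938.9 hPa.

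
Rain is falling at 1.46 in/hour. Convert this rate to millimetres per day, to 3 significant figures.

1.46 in/hour × 25.4 mm/in × 24 hour/day = 890 mm/day.

890 mm/day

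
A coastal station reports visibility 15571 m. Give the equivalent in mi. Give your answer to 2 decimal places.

1 m = 0.000621371 SM, so 15571 × 0.000621371 = 9.68 SM.

9.68 SM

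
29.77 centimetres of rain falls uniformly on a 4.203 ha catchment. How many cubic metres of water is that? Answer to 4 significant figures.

12510 cubic metres

Depth: 29.77 cm × 10 = 297.7 mm.
Area: 4.203 ha = 42030 m².
1 mm over 1 m² is 1 L, so volume = 297.7 × 42030 = 12512331 L = 12510 m³.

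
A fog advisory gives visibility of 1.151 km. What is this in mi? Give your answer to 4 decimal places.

1 km = 0.621371 SM, so 1.151 × 0.621371 = 0.7152 SM.

0.7152 SM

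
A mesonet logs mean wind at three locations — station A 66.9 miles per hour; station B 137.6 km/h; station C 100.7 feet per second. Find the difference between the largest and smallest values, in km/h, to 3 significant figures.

station A: 66.9 mph = 107.665 km/h.
station C: 100.7 ft/s = 110.496 km/h.
Spread: 137.600 − 107.665 = 29.9 km/h.

29.9 km/h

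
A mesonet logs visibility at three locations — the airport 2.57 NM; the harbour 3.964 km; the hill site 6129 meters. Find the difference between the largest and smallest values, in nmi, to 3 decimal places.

the harbour: 3.964 km = 2.14039 nmi.
the hill site: 6129 m = 3.30940 nmi.
Spread: 3.30940 − 2.14039 = 1.169 nmi.

1.169 nmi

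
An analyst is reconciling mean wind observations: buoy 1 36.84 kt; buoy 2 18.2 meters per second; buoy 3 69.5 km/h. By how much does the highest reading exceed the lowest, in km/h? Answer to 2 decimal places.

3.98 km/h

buoy 1: 36.84 kt = 68.2277 km/h.
buoy 2: 18.2 m/s = 65.5200 km/h.
Spread: 69.5000 − 65.5200 = 3.98 km/h.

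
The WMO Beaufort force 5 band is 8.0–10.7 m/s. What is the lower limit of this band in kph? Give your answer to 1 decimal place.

28.8 km/h

8.0–10.7 m/s × 3.6 = 28.8–38.5 km/h.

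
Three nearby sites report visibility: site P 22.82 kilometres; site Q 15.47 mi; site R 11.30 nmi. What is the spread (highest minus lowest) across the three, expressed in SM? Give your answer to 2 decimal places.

site P: 22.82 km = 14.1797 SM.
site R: 11.30 nmi = 13.0038 SM.
Spread: 15.4700 − 13.0038 = 2.47 SM.

2.47 SM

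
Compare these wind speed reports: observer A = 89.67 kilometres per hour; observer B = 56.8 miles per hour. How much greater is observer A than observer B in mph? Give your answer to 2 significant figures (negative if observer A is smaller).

-1.1 mph

observer A: 89.67 km/h = 55.718 mph.
Difference: 55.718 − 56.800 = -1.1 mph.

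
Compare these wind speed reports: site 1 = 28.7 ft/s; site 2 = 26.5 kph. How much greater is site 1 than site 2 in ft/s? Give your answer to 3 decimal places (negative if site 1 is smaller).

site 2: 26.5 km/h = 24.15063 ft/s.
Difference: 28.70000 − 24.15063 = 4.549 ft/s.

4.549 ft/s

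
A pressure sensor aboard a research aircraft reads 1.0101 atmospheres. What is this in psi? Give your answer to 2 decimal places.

1 atm = 14.6959 psi, so 1.0101 × 14.6959 = 14.84 psi.

14.84 psi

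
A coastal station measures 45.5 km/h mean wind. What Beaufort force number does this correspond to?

Beaufort force 6

45.5 km/h = 12.6 m/s, which is Beaufort 6 (strong breeze, 10.8–13.8 m/s).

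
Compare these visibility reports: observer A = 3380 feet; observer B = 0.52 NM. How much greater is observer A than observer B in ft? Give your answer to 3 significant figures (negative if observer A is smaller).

220 ft

observer B: 0.52 nmi = 3159.58 ft.
Difference: 3380.00 − 3159.58 = 220 ft.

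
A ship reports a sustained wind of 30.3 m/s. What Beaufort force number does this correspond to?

30.3 m/s lies in the Beaufort 11 band (violent storm, 28.5–32.6 m/s).

Beaufort force 11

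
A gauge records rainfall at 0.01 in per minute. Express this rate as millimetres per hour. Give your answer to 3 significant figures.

0.01 in/minute × 25.4 mm/in × 60 minute/hour = 15.2 mm/hour.

15.2 mm/hour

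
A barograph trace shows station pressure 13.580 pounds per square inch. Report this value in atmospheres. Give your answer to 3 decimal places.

0.924 atm

1 psi = 0.068046 atm, so 13.580 × 0.068046 = 0.924 atm.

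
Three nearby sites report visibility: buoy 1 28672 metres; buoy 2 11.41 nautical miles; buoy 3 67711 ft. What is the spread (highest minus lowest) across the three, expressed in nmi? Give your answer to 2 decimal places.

4.34 nmi

buoy 1: 28672 m = 15.4816 nmi.
buoy 3: 67711 ft = 11.1438 nmi.
Spread: 15.4816 − 11.1438 = 4.34 nmi.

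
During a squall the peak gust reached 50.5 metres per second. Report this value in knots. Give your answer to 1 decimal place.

98.2 kt

1 m/s = 1.94384 kt, so 50.5 × 1.94384 = 98.2 kt.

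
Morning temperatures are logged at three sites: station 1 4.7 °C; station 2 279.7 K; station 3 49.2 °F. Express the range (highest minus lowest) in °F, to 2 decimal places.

8.74 °F

station 2: 279.7 K = 6.550 °C.
station 3: 49.2 °F = 9.556 °C.
Spread: 9.556 − 4.700 = 4.856 °C = 8.74 °F.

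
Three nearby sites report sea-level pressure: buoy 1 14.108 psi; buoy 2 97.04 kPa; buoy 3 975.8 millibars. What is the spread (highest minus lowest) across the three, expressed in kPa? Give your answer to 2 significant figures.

buoy 1: 14.108 psi = 97.2712 kPa.
buoy 3: 975.8 mb = 97.5800 kPa.
Spread: 97.5800 − 97.0400 = 0.54 kPa.

0.54 kPa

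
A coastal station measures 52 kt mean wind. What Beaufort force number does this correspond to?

Beaufort force 10

52 kt lies in the Beaufort 10 band (storm, 48–55 kt).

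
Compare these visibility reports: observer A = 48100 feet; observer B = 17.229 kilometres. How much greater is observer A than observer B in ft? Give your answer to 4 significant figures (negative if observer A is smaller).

-8426 ft

observer B: 17.229 km = 56525.59 ft.
Difference: 48100.00 − 56525.59 = -8426 ft.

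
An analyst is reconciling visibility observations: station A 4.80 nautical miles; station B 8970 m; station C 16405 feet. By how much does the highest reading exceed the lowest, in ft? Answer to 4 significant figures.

13020 ft

station A: 4.80 nmi = 29165.35 ft.
station B: 8970 m = 29429.13 ft.
Spread: 29429.13 − 16405.00 = 13020 ft.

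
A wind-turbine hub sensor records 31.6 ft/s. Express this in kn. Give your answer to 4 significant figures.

18.72 kt

1 ft/s = 0.592484 kt, so 31.6 × 0.592484 = 18.72 kt.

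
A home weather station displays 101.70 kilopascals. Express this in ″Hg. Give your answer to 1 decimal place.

1 kPa = 0.2953 inHg, so 101.70 × 0.2953 = 30.0 inHg.

30.0 inHg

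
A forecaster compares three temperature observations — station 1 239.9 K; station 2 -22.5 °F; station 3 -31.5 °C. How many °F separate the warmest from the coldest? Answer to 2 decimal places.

5.35 °F

station 1: 239.9 K = -33.250 °C.
station 2: -22.5 °F = -30.278 °C.
Spread: (-30.278) − (-33.250) = 2.972 °C = 5.35 °F.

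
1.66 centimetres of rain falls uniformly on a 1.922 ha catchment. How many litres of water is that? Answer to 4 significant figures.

319100 litres

Depth: 1.66 cm × 10 = 16.6 mm.
Area: 1.922 ha = 19220 m².
1 mm over 1 m² is 1 L, so volume = 16.6 × 19220 = 319052 L ≈ 319100 L.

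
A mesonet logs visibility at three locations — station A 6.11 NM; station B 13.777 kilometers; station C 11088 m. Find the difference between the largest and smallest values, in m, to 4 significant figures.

station A: 6.11 nmi = 11315.72 m.
station B: 13.777 km = 13777.00 m.
Spread: 13777.00 − 11088.00 = 2689 m.

2689 m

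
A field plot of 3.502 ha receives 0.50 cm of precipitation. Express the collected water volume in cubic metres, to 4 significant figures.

175.1 cubic metres

Depth: 0.50 cm × 10 = 5 mm.
Area: 3.502 ha = 35020 m².
1 mm over 1 m² is 1 L, so volume = 5 × 35020 = 175100 L = 175.1 m³.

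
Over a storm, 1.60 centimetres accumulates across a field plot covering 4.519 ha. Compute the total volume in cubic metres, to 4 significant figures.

723.0 cubic metres

Depth: 1.60 cm × 10 = 16 mm.
Area: 4.519 ha = 45190 m².
1 mm over 1 m² is 1 L, so volume = 16 × 45190 = 723040 L = 723.0 m³.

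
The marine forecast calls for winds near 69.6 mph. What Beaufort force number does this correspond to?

Beaufort force 11

69.6 mph = 31.1 m/s, which is Beaufort 11 (violent storm, 28.5–32.6 m/s).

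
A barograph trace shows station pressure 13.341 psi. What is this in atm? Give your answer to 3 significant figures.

0.908 atm

1 psi = 0.068046 atm, so 13.341 × 0.068046 = 0.908 atm.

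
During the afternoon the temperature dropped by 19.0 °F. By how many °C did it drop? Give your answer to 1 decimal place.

Converting a difference, only the 9/5 scale factor applies: Δ°C = 19.0 × 0.5556 = 10.6 °C.

10.6 °C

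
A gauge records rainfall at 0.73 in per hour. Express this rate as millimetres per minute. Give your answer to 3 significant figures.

0.309 mm/minute

0.73 in/hour × 25.4 mm/in × 0.0166667 hour/minute = 0.309 mm/minute.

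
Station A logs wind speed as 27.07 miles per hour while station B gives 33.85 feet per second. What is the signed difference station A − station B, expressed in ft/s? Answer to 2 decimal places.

station A: 27.07 mph = 39.7027 ft/s.
Difference: 39.7027 − 33.8500 = 5.85 ft/s.

5.85 ft/s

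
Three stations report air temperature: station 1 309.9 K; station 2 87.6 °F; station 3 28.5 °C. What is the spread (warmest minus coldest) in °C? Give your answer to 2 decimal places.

8.25 °C

station 1: 309.9 K = 36.750 °C.
station 2: 87.6 °F = 30.889 °C.
Spread: 36.750 − 28.500 = 8.250 °C.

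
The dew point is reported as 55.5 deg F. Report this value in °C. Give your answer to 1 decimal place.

13.1 °C

°C = (°F − 32) × 5/9 = (55.5 − 32) / 1.8 = 13.1 °C.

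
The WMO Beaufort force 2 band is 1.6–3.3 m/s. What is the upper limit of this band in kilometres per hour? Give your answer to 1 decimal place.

1.6–3.3 m/s × 3.6 = 5.8–11.9 km/h.

11.9 km/h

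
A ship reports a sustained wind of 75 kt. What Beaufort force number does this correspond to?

75 kt lies in the Beaufort 12 band (hurricane force, ≥64 kt).

Beaufort force 12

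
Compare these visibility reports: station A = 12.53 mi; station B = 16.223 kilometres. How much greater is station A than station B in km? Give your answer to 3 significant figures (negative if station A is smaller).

3.94 km

station A: 12.53 SM = 20.1651 km.
Difference: 20.1651 − 16.2230 = 3.94 km.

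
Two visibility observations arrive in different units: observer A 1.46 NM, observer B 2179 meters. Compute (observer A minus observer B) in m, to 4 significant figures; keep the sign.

524.9 m

observer A: 1.46 nmi = 2703.920 m.
Difference: 2703.920 − 2179.000 = 524.9 m.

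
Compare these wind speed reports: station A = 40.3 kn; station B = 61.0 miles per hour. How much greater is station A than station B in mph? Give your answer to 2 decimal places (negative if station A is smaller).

station A: 40.3 kt = 46.3764 mph.
Difference: 46.3764 − 61.0000 = -14.62 mph.

-14.62 mph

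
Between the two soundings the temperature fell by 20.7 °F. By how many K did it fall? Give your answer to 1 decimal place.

11.5 K

A change of 1 °C equals a change of 1.8 °F: ΔK = 20.7 × 0.5556 = 11.5 K.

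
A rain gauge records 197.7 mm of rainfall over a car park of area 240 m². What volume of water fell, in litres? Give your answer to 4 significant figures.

47450 litres

1 mm over 1 m² is 1 L, so volume = 197.7 × 240 = 47448 L ≈ 47450 L.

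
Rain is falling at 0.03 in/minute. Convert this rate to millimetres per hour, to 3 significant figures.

0.03 in/minute × 25.4 mm/in × 60 minute/hour = 45.7 mm/hour.

45.7 mm/hour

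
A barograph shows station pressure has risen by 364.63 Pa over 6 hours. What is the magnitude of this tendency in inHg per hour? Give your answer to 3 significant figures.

0.0179 inHg per hour

364.63 Pa / 6 h × 0.0002953 inHg/Pa = 0.0179 inHg/h.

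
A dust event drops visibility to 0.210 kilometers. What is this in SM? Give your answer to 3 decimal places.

0.130 SM

1 km = 0.621371 SM, so 0.210 × 0.621371 = 0.130 SM.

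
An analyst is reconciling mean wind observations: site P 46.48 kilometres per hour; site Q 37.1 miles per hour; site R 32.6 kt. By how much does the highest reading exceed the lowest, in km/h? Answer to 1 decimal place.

13.9 km/h

site Q: 37.1 mph = 59.707 km/h.
site R: 32.6 kt = 60.375 km/h.
Spread: 60.375 − 46.480 = 13.9 km/h.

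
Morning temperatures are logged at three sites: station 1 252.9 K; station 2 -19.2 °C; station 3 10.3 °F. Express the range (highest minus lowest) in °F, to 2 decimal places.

14.75 °F

station 1: 252.9 K = -20.250 °C.
station 3: 10.3 °F = -12.056 °C.
Spread: (-12.056) − (-20.250) = 8.194 °C = 14.75 °F.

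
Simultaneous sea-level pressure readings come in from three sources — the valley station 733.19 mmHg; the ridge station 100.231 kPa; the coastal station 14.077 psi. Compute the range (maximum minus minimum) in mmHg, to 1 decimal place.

the ridge station: 100.231 kPa = 751.794 mmHg.
the coastal station: 14.077 psi = 727.991 mmHg.
Spread: 751.794 − 727.991 = 23.8 mmHg.

23.8 mmHg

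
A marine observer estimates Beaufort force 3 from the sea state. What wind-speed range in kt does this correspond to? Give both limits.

Beaufort 3 (gentle breeze) spans 7–10 knots.

7 to 10 kt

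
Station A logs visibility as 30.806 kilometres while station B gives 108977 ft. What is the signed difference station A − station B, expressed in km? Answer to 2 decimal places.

station B: 108977 ft = 33.2162 km.
Difference: 30.8060 − 33.2162 = -2.41 km.

-2.41 km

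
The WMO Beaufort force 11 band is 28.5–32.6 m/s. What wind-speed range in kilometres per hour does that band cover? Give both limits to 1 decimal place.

28.5–32.6 m/s × 3.6 = 102.6–117.4 km/h.

102.6 to 117.4 km/h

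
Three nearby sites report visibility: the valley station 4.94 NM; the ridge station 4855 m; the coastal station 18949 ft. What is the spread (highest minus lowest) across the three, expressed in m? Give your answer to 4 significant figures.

the valley station: 4.94 nmi = 9148.88 m.
the coastal station: 18949 ft = 5775.66 m.
Spread: 9148.88 − 4855.00 = 4294 m.

4294 m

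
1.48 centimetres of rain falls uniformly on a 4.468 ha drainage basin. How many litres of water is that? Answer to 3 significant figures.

Depth: 1.48 cm × 10 = 14.8 mm.
Area: 4.468 ha = 44680 m².
1 mm over 1 m² is 1 L, so volume = 14.8 × 44680 = 661264 L ≈ 661000 L.

661000 litres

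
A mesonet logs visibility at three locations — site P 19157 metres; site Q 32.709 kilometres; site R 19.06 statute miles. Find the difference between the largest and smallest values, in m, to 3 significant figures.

site Q: 32.709 km = 32709.00 m.
site R: 19.06 SM = 30674.10 m.
Spread: 32709.00 − 19157.00 = 13600 m.

13600 m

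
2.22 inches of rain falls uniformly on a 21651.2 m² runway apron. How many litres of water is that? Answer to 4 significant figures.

Depth: 2.22 in × 25.4 = 56.388 mm.
1 mm over 1 m² is 1 L, so volume = 56.388 × 21651.2 = 1220867.9 L ≈ 1221000 L.

1221000 litres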